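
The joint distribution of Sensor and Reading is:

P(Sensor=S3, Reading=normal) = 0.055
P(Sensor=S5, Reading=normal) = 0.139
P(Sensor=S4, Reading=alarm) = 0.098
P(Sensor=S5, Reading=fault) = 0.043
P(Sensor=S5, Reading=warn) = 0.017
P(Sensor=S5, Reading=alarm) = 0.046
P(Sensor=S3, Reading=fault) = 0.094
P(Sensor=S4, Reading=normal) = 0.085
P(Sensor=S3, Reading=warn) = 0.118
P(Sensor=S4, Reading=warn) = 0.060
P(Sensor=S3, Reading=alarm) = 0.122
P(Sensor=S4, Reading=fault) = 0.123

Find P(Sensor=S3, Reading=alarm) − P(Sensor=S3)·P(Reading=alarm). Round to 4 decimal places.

0.0185

P(Sensor=S3) = 0.055 + 0.118 + 0.122 + 0.094 = 0.389.
P(Reading=alarm) = 0.122 + 0.098 + 0.046 = 0.266.
P(Sensor=S3, Reading=alarm) − P(Sensor=S3)P(Reading=alarm) = 0.122 − 0.389×0.266 = 0.0185.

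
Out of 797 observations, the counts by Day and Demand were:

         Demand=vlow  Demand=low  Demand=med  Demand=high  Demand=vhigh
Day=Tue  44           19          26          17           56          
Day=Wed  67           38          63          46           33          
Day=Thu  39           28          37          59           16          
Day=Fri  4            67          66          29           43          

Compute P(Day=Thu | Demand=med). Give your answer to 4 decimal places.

0.1927

Total with Demand=med: 26 + 63 + 37 + 66 = 192.
P(Day=Thu | Demand=med) = 37/192 = 0.1927.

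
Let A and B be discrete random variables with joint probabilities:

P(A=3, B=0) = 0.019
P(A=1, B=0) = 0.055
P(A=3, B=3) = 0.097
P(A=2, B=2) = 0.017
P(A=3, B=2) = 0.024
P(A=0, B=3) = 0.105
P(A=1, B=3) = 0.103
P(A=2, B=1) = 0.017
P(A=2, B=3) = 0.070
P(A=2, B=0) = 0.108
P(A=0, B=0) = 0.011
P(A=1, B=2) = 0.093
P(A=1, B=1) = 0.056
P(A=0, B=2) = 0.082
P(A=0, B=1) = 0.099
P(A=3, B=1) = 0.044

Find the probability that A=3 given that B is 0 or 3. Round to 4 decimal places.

P(B=0) = 0.011 + 0.055 + 0.108 + 0.019 = 0.193.
P(B=3) = 0.105 + 0.103 + 0.070 + 0.097 = 0.375.
P(B ∈ {0, 3}) = 0.193 + 0.375 = 0.568; P(A=3, B ∈ {0, 3}) = 0.019 + 0.097 = 0.116.
P(A=3 | B ∈ {0, 3}) = 0.116/0.568 = 0.2042.

0.2042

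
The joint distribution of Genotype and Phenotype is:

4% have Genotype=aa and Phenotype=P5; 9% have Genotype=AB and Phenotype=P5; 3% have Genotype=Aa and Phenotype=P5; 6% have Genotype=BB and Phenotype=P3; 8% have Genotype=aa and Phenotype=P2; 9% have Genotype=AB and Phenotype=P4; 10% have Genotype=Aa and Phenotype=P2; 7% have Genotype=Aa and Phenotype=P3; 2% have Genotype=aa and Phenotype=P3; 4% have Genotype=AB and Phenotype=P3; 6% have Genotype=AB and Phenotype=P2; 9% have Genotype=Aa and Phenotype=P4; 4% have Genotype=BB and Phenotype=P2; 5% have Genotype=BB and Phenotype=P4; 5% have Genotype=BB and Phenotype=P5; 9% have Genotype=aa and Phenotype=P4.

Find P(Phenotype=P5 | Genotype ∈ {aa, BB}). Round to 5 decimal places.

P(Genotype=aa) = 0.08 + 0.02 + 0.09 + 0.04 = 0.23.
P(Genotype=BB) = 0.04 + 0.06 + 0.05 + 0.05 = 0.20.
P(Genotype ∈ {aa, BB}) = 0.23 + 0.20 = 0.43; P(Phenotype=P5, Genotype ∈ {aa, BB}) = 0.04 + 0.05 = 0.09.
P(Phenotype=P5 | Genotype ∈ {aa, BB}) = 0.09/0.43 = 0.20930.

0.20930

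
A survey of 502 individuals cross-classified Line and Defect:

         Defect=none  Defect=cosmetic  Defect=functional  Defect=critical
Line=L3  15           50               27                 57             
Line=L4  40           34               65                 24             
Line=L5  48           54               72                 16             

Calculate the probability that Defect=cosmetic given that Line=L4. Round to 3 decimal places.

Total with Line=L4: 40 + 34 + 65 + 24 = 163.
P(Defect=cosmetic | Line=L4) = 34/163 = 0.209.

0.209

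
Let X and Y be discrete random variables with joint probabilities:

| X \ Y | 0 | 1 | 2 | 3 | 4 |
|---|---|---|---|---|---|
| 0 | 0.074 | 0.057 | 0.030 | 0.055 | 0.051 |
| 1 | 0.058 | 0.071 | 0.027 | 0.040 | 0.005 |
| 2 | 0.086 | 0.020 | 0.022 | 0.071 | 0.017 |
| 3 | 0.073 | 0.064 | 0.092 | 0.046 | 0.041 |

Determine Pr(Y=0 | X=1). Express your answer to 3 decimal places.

P(X=1) = 0.058 + 0.071 + 0.027 + 0.040 + 0.005 = 0.201.
P(Y=0 | X=1) = 0.058/0.201 = 0.289.

0.289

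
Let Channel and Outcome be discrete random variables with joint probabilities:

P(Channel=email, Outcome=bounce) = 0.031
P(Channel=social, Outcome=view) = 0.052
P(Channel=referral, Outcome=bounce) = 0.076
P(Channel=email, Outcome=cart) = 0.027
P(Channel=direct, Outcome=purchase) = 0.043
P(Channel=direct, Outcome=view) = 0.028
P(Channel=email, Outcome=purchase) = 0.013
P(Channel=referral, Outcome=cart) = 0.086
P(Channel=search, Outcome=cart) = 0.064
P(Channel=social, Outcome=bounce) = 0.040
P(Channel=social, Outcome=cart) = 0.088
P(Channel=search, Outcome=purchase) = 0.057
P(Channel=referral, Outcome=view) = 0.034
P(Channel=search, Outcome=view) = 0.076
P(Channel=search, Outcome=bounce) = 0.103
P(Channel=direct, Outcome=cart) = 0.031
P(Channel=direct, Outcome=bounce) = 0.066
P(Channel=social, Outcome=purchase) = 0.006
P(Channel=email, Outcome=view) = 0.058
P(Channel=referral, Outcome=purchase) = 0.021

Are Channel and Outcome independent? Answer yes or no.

no

P(Channel=social) = 0.186 and P(Outcome=cart) = 0.296, so their product is 0.05506, but P(Channel=social, Outcome=cart) = 0.088. Since these differ, Channel and Outcome are not independent.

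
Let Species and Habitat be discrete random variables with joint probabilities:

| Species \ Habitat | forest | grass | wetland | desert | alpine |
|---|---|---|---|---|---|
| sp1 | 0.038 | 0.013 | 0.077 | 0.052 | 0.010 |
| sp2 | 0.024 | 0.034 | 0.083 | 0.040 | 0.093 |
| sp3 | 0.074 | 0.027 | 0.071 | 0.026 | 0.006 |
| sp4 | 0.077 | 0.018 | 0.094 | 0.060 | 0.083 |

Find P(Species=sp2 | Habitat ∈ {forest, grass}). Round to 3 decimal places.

0.190

P(Habitat=forest) = 0.038 + 0.024 + 0.074 + 0.077 = 0.213.
P(Habitat=grass) = 0.013 + 0.034 + 0.027 + 0.018 = 0.092.
P(Habitat ∈ {forest, grass}) = 0.213 + 0.092 = 0.305; P(Species=sp2, Habitat ∈ {forest, grass}) = 0.024 + 0.034 = 0.058.
P(Species=sp2 | Habitat ∈ {forest, grass}) = 0.058/0.305 = 0.190.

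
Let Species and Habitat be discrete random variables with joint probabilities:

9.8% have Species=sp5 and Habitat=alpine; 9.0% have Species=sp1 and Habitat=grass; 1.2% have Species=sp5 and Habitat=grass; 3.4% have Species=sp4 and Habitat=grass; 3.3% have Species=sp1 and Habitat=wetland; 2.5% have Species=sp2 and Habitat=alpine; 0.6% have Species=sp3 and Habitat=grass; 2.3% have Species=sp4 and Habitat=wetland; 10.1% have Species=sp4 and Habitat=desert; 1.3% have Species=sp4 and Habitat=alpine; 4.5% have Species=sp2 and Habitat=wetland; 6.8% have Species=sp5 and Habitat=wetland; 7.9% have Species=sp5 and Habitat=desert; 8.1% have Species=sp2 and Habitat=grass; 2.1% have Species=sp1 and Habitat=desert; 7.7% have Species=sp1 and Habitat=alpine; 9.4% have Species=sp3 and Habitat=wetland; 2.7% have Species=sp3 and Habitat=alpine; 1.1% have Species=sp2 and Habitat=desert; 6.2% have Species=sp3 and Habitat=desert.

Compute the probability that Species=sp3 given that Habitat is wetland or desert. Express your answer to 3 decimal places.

0.291

P(Habitat=wetland) = 0.033 + 0.045 + 0.094 + 0.023 + 0.068 = 0.263.
P(Habitat=desert) = 0.021 + 0.011 + 0.062 + 0.101 + 0.079 = 0.274.
P(Habitat ∈ {wetland, desert}) = 0.263 + 0.274 = 0.537; P(Species=sp3, Habitat ∈ {wetland, desert}) = 0.094 + 0.062 = 0.156.
P(Species=sp3 | Habitat ∈ {wetland, desert}) = 0.156/0.537 = 0.291.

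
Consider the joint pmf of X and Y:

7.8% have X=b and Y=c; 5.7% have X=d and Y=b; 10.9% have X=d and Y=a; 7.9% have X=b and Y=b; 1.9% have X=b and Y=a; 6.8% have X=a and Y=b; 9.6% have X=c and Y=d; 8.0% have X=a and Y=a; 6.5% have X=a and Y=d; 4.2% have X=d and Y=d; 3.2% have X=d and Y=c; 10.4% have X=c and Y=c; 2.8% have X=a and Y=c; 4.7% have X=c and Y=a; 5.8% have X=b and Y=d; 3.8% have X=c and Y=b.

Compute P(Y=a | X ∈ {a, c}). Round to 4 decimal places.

P(X=a) = 0.080 + 0.068 + 0.028 + 0.065 = 0.241.
P(X=c) = 0.047 + 0.038 + 0.104 + 0.096 = 0.285.
P(X ∈ {a, c}) = 0.241 + 0.285 = 0.526; P(Y=a, X ∈ {a, c}) = 0.080 + 0.047 = 0.127.
P(Y=a | X ∈ {a, c}) = 0.127/0.526 = 0.2414.

0.2414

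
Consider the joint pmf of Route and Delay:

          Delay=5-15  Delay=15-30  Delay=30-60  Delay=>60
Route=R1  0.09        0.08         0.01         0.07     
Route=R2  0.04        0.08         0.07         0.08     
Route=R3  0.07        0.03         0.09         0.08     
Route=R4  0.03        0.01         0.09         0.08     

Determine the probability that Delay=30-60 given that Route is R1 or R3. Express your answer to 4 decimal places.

0.1923

P(Route=R1) = 0.09 + 0.08 + 0.01 + 0.07 = 0.25.
P(Route=R3) = 0.07 + 0.03 + 0.09 + 0.08 = 0.27.
P(Route ∈ {R1, R3}) = 0.25 + 0.27 = 0.52; P(Delay=30-60, Route ∈ {R1, R3}) = 0.01 + 0.09 = 0.10.
P(Delay=30-60 | Route ∈ {R1, R3}) = 0.10/0.52 = 0.1923.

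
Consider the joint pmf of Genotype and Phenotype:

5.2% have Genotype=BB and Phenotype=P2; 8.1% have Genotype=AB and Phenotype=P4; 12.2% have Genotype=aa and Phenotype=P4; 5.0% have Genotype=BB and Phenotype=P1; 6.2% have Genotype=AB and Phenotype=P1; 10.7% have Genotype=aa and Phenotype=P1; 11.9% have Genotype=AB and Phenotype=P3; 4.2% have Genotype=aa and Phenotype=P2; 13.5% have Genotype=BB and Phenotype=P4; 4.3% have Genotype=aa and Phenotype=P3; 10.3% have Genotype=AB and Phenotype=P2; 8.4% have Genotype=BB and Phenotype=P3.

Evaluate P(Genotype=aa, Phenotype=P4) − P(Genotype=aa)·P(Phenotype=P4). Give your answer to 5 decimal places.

0.01587

P(Genotype=aa) = 0.107 + 0.042 + 0.043 + 0.122 = 0.314.
P(Phenotype=P4) = 0.122 + 0.081 + 0.135 = 0.338.
P(Genotype=aa, Phenotype=P4) − P(Genotype=aa)P(Phenotype=P4) = 0.122 − 0.314×0.338 = 0.01587.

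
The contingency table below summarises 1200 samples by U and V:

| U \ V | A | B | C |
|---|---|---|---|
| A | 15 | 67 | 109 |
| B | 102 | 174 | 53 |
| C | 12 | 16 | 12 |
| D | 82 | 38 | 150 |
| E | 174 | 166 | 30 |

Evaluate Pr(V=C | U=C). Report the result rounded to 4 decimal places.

Total with U=C: 12 + 16 + 12 = 40.
P(V=C | U=C) = 12/40 = 0.3000.

0.3000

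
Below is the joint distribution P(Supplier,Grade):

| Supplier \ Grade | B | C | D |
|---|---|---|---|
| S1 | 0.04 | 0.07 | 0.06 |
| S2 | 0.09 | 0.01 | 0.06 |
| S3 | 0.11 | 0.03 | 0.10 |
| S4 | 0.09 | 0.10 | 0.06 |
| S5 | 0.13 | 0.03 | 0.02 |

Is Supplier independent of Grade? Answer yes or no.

no

P(Supplier=S5) = 0.18 and P(Grade=B) = 0.46, so their product is 0.0828, but P(Supplier=S5, Grade=B) = 0.13. Since these differ, Supplier and Grade are not independent.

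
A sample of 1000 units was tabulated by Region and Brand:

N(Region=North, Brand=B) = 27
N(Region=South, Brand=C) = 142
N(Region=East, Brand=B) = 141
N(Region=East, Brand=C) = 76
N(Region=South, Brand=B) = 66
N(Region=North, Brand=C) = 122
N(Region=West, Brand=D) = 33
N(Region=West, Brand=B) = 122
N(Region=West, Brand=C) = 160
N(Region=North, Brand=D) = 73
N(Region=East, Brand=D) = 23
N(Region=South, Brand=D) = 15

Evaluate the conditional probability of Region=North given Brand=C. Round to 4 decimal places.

0.2440

Total with Brand=C: 122 + 142 + 76 + 160 = 500.
P(Region=North | Brand=C) = 122/500 = 0.2440.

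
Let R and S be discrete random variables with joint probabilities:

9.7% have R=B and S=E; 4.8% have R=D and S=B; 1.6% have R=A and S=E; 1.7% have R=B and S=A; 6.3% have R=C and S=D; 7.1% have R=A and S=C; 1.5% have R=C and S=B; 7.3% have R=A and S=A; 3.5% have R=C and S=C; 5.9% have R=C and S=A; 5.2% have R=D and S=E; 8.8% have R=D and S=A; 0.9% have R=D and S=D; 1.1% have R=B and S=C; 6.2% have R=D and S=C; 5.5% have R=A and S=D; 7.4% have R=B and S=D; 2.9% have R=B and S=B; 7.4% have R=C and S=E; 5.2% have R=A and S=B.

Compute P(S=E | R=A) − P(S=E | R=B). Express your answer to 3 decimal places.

-0.366

P(R=A) = 0.073 + 0.052 + 0.071 + 0.055 + 0.016 = 0.267; P(S=E | R=A) = 0.016/0.267 = 0.0599.
P(R=B) = 0.017 + 0.029 + 0.011 + 0.074 + 0.097 = 0.228; P(S=E | R=B) = 0.097/0.228 = 0.4254.
Difference = -0.366.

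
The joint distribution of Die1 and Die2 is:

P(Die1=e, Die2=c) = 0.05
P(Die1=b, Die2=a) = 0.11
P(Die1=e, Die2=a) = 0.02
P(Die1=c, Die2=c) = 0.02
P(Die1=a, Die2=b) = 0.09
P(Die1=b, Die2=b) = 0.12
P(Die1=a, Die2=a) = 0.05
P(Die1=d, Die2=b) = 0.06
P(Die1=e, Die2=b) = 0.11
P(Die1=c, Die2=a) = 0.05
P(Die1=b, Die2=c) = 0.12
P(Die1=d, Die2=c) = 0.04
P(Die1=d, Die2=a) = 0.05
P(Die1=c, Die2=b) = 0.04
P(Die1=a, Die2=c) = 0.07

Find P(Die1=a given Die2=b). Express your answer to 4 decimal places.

0.2143

P(Die2=b) = 0.09 + 0.12 + 0.04 + 0.06 + 0.11 = 0.42.
P(Die1=a | Die2=b) = 0.09/0.42 = 0.2143.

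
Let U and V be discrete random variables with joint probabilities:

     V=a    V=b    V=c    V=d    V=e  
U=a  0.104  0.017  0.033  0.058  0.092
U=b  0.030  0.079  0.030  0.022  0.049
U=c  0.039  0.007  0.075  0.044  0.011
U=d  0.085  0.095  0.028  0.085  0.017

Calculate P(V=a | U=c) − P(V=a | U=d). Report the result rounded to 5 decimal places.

P(U=c) = 0.039 + 0.007 + 0.075 + 0.044 + 0.011 = 0.176; P(V=a | U=c) = 0.039/0.176 = 0.221591.
P(U=d) = 0.085 + 0.095 + 0.028 + 0.085 + 0.017 = 0.310; P(V=a | U=d) = 0.085/0.310 = 0.274194.
Difference = -0.05260.

-0.05260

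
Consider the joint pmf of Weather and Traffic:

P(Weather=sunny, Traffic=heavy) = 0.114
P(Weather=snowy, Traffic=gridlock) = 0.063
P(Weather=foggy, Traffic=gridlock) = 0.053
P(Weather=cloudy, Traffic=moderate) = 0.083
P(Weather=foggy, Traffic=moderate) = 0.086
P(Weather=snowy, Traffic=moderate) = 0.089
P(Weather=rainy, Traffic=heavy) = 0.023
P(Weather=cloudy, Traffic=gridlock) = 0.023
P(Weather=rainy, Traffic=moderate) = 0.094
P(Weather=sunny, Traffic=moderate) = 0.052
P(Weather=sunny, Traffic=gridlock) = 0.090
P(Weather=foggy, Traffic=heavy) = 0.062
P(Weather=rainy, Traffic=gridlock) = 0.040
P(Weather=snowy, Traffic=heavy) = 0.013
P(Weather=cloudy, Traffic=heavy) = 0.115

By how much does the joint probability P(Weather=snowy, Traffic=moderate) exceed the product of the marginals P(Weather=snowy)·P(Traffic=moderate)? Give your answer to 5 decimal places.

0.02234

P(Weather=snowy) = 0.089 + 0.013 + 0.063 = 0.165.
P(Traffic=moderate) = 0.052 + 0.083 + 0.094 + 0.089 + 0.086 = 0.404.
P(Weather=snowy, Traffic=moderate) − P(Weather=snowy)P(Traffic=moderate) = 0.089 − 0.165×0.404 = 0.02234.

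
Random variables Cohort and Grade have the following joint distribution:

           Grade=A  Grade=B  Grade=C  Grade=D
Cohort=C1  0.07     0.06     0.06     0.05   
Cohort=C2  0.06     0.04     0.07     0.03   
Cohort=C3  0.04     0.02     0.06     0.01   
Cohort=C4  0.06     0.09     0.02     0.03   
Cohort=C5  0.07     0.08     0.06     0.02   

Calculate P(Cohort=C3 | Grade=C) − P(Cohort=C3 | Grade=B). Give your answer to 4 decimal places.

P(Grade=C) = 0.06 + 0.07 + 0.06 + 0.02 + 0.06 = 0.27; P(Cohort=C3 | Grade=C) = 0.06/0.27 = 0.22222.
P(Grade=B) = 0.06 + 0.04 + 0.02 + 0.09 + 0.08 = 0.29; P(Cohort=C3 | Grade=B) = 0.02/0.29 = 0.06897.
Difference = 0.1533.

0.1533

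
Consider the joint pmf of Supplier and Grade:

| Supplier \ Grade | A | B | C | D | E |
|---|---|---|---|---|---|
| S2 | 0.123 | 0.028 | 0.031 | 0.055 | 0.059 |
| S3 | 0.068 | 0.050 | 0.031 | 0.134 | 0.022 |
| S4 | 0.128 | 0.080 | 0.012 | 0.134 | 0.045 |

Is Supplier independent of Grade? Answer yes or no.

P(Supplier=S2) = 0.296 and P(Grade=D) = 0.323, so their product is 0.09561, but P(Supplier=S2, Grade=D) = 0.055. Since these differ, Supplier and Grade are not independent.

no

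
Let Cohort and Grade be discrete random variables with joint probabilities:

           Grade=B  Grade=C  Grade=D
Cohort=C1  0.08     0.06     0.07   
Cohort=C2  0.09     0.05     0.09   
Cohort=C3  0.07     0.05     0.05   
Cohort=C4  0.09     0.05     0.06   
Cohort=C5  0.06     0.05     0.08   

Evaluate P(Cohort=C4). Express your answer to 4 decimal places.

P(Cohort=C4) = 0.09 + 0.05 + 0.06 = 0.20.

0.2000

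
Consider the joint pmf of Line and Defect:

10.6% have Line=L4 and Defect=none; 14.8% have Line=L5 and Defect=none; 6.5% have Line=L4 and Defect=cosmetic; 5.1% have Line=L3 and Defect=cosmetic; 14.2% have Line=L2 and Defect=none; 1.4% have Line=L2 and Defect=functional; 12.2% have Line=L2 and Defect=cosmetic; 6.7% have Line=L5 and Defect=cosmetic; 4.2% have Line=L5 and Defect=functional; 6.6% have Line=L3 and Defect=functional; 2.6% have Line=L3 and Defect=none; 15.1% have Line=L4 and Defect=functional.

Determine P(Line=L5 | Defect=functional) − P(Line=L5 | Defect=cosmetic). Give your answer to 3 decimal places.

P(Defect=functional) = 0.014 + 0.066 + 0.151 + 0.042 = 0.273; P(Line=L5 | Defect=functional) = 0.042/0.273 = 0.1538.
P(Defect=cosmetic) = 0.122 + 0.051 + 0.065 + 0.067 = 0.305; P(Line=L5 | Defect=cosmetic) = 0.067/0.305 = 0.2197.
Difference = -0.066.

-0.066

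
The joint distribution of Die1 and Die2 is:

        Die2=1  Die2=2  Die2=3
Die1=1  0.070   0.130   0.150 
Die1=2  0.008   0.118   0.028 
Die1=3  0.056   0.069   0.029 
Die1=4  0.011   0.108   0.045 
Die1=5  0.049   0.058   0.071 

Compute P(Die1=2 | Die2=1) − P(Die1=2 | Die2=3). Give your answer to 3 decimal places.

P(Die2=1) = 0.070 + 0.008 + 0.056 + 0.011 + 0.049 = 0.194; P(Die1=2 | Die2=1) = 0.008/0.194 = 0.0412.
P(Die2=3) = 0.150 + 0.028 + 0.029 + 0.045 + 0.071 = 0.323; P(Die1=2 | Die2=3) = 0.028/0.323 = 0.0867.
Difference = -0.045.

-0.045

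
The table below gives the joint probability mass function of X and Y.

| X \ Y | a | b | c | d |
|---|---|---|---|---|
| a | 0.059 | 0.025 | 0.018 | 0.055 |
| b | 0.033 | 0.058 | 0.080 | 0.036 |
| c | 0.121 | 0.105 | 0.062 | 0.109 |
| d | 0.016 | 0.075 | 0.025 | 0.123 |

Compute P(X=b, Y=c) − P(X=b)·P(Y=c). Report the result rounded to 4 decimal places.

0.0417

P(X=b) = 0.033 + 0.058 + 0.080 + 0.036 = 0.207.
P(Y=c) = 0.018 + 0.080 + 0.062 + 0.025 = 0.185.
P(X=b, Y=c) − P(X=b)P(Y=c) = 0.080 − 0.207×0.185 = 0.0417.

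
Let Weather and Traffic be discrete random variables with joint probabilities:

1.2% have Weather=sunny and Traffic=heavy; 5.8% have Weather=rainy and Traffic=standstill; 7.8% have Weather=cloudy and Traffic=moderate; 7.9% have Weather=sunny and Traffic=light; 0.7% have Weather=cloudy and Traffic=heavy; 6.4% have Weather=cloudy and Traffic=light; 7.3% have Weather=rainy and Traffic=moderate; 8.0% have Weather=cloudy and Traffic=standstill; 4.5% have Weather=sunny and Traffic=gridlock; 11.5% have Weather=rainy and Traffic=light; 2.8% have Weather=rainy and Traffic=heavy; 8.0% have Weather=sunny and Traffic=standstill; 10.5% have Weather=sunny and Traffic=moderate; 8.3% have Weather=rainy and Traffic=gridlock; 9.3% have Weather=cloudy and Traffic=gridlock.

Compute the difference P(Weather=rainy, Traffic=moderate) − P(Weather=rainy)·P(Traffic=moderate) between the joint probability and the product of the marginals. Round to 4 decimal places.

-0.0184

P(Weather=rainy) = 0.115 + 0.073 + 0.028 + 0.083 + 0.058 = 0.357.
P(Traffic=moderate) = 0.105 + 0.078 + 0.073 = 0.256.
P(Weather=rainy, Traffic=moderate) − P(Weather=rainy)P(Traffic=moderate) = 0.073 − 0.357×0.256 = -0.0184.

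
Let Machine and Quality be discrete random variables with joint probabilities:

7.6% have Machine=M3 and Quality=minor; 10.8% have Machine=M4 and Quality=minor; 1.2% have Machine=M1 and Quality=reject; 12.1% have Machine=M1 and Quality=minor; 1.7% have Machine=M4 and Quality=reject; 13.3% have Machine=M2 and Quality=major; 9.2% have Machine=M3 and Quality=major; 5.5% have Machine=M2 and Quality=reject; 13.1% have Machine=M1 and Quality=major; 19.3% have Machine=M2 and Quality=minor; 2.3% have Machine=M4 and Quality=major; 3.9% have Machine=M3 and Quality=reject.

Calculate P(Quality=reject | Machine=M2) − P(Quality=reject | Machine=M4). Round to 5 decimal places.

0.02949

P(Machine=M2) = 0.193 + 0.133 + 0.055 = 0.381; P(Quality=reject | Machine=M2) = 0.055/0.381 = 0.144357.
P(Machine=M4) = 0.108 + 0.023 + 0.017 = 0.148; P(Quality=reject | Machine=M4) = 0.017/0.148 = 0.114865.
Difference = 0.02949.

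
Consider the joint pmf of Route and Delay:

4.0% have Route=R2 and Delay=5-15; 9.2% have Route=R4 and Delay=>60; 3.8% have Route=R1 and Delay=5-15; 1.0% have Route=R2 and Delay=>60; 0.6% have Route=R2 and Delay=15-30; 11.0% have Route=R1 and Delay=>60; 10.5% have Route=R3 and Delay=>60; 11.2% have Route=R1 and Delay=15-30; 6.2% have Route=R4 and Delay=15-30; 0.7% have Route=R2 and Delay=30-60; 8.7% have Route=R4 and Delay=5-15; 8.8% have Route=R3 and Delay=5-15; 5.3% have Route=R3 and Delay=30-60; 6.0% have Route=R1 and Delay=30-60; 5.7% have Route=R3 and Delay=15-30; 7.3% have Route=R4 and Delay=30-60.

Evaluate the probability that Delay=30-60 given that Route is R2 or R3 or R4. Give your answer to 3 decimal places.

0.196

P(Route=R2) = 0.040 + 0.006 + 0.007 + 0.010 = 0.063.
P(Route=R3) = 0.088 + 0.057 + 0.053 + 0.105 = 0.303.
P(Route=R4) = 0.087 + 0.062 + 0.073 + 0.092 = 0.314.
P(Route ∈ {R2, R3, R4}) = 0.063 + 0.303 + 0.314 = 0.680; P(Delay=30-60, Route ∈ {R2, R3, R4}) = 0.007 + 0.053 + 0.073 = 0.133.
P(Delay=30-60 | Route ∈ {R2, R3, R4}) = 0.133/0.680 = 0.196.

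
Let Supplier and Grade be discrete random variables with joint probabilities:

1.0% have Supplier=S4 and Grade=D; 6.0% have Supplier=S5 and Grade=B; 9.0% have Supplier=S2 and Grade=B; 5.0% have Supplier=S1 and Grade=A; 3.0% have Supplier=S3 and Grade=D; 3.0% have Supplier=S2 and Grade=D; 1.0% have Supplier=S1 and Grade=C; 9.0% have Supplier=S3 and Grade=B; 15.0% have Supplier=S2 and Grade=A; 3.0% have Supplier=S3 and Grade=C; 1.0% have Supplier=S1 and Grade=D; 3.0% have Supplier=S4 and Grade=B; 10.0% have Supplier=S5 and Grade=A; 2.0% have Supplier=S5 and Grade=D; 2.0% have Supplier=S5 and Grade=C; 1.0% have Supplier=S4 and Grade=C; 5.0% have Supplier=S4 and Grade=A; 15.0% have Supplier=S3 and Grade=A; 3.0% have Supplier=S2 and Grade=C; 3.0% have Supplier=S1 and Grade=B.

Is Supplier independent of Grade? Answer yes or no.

yes

Every cell satisfies P(Supplier,Grade) = P(Supplier)·P(Grade). For instance P(Supplier=S4) = 0.100, P(Grade=C) = 0.100, and 0.100×0.100 = 0.010 matches the joint entry. So Supplier and Grade are independent.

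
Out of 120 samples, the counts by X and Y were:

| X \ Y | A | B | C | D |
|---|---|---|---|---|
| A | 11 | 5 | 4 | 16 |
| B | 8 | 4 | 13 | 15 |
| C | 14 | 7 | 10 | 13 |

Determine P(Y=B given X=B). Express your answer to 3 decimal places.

Total with X=B: 8 + 4 + 13 + 15 = 40.
P(Y=B | X=B) = 4/40 = 0.100.

0.100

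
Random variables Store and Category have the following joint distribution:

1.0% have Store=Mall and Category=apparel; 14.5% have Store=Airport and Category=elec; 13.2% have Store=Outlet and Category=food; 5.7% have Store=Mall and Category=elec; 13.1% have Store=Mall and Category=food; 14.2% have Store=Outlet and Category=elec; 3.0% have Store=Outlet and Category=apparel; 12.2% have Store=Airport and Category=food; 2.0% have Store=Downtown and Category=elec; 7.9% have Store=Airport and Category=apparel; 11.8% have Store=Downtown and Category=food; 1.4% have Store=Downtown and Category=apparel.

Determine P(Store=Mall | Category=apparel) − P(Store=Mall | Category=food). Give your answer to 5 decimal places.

P(Category=apparel) = 0.014 + 0.010 + 0.079 + 0.030 = 0.133; P(Store=Mall | Category=apparel) = 0.010/0.133 = 0.075188.
P(Category=food) = 0.118 + 0.131 + 0.122 + 0.132 = 0.503; P(Store=Mall | Category=food) = 0.131/0.503 = 0.260437.
Difference = -0.18525.

-0.18525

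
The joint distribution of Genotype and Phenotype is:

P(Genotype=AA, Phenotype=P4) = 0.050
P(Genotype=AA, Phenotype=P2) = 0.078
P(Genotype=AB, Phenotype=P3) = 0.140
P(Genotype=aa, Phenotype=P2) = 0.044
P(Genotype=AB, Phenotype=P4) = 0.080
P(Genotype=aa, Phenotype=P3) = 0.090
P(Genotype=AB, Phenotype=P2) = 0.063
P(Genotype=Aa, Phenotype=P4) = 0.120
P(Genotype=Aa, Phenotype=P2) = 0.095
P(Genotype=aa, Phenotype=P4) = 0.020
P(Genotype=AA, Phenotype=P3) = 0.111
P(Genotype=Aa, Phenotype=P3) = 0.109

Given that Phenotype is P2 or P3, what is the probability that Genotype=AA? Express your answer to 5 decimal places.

P(Phenotype=P2) = 0.078 + 0.095 + 0.044 + 0.063 = 0.280.
P(Phenotype=P3) = 0.111 + 0.109 + 0.090 + 0.140 = 0.450.
P(Phenotype ∈ {P2, P3}) = 0.280 + 0.450 = 0.730; P(Genotype=AA, Phenotype ∈ {P2, P3}) = 0.078 + 0.111 = 0.189.
P(Genotype=AA | Phenotype ∈ {P2, P3}) = 0.189/0.730 = 0.25890.

0.25890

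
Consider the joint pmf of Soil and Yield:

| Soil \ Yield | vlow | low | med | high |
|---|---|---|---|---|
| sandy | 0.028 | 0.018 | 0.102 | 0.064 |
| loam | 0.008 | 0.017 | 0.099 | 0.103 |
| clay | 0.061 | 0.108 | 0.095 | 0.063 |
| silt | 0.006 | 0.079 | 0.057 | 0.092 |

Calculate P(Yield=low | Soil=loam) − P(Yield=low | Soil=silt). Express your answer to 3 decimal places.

P(Soil=loam) = 0.008 + 0.017 + 0.099 + 0.103 = 0.227; P(Yield=low | Soil=loam) = 0.017/0.227 = 0.0749.
P(Soil=silt) = 0.006 + 0.079 + 0.057 + 0.092 = 0.234; P(Yield=low | Soil=silt) = 0.079/0.234 = 0.3376.
Difference = -0.263.

-0.263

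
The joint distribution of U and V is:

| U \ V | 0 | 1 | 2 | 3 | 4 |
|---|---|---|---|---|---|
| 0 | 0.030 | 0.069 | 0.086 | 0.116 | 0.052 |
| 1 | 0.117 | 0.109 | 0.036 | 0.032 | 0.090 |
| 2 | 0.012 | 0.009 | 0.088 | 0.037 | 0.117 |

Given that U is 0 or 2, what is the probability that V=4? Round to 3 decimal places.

P(U=0) = 0.030 + 0.069 + 0.086 + 0.116 + 0.052 = 0.353.
P(U=2) = 0.012 + 0.009 + 0.088 + 0.037 + 0.117 = 0.263.
P(U ∈ {0, 2}) = 0.353 + 0.263 = 0.616; P(V=4, U ∈ {0, 2}) = 0.052 + 0.117 = 0.169.
P(V=4 | U ∈ {0, 2}) = 0.169/0.616 = 0.274.

0.274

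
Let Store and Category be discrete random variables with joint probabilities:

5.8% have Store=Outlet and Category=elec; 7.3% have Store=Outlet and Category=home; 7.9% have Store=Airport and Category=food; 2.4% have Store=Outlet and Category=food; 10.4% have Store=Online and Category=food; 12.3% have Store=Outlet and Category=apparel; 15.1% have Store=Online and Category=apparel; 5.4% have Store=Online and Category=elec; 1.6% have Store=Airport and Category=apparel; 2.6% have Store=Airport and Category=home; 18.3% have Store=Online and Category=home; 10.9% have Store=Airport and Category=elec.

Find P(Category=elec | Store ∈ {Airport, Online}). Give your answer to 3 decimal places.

0.226

P(Store=Airport) = 0.079 + 0.016 + 0.109 + 0.026 = 0.230.
P(Store=Online) = 0.104 + 0.151 + 0.054 + 0.183 = 0.492.
P(Store ∈ {Airport, Online}) = 0.230 + 0.492 = 0.722; P(Category=elec, Store ∈ {Airport, Online}) = 0.109 + 0.054 = 0.163.
P(Category=elec | Store ∈ {Airport, Online}) = 0.163/0.722 = 0.226.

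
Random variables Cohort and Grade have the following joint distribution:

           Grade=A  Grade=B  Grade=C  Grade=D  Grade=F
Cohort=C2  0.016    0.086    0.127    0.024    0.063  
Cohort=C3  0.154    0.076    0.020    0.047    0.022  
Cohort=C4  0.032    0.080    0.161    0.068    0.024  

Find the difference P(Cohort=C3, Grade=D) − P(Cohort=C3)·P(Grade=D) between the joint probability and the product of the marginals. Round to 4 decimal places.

0.0027

P(Cohort=C3) = 0.154 + 0.076 + 0.020 + 0.047 + 0.022 = 0.319.
P(Grade=D) = 0.024 + 0.047 + 0.068 = 0.139.
P(Cohort=C3, Grade=D) − P(Cohort=C3)P(Grade=D) = 0.047 − 0.319×0.139 = 0.0027.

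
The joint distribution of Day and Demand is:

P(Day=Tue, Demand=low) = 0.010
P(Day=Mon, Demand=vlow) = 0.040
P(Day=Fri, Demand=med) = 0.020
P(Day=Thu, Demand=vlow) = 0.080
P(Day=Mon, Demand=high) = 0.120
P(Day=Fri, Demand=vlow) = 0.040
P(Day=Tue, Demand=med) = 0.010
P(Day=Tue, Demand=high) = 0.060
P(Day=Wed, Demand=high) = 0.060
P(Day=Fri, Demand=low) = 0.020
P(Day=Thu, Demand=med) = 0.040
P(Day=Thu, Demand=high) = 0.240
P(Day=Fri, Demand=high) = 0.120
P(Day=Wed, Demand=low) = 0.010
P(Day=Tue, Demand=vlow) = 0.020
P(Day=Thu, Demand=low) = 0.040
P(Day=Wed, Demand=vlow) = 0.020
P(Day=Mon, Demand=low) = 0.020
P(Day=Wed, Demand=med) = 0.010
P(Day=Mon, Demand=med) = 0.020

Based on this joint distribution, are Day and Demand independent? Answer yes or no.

yes

Every cell satisfies P(Day,Demand) = P(Day)·P(Demand). For instance P(Day=Fri) = 0.200, P(Demand=med) = 0.100, and 0.200×0.100 = 0.020 matches the joint entry. So Day and Demand are independent.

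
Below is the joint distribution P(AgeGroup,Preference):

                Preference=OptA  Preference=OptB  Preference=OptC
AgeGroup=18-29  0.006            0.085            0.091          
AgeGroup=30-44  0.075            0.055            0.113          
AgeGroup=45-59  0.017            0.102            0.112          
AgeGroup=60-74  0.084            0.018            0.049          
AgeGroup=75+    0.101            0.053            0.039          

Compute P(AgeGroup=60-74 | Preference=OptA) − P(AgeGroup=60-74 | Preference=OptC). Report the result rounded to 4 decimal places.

0.1755

P(Preference=OptA) = 0.006 + 0.075 + 0.017 + 0.084 + 0.101 = 0.283; P(AgeGroup=60-74 | Preference=OptA) = 0.084/0.283 = 0.29682.
P(Preference=OptC) = 0.091 + 0.113 + 0.112 + 0.049 + 0.039 = 0.404; P(AgeGroup=60-74 | Preference=OptC) = 0.049/0.404 = 0.12129.
Difference = 0.1755.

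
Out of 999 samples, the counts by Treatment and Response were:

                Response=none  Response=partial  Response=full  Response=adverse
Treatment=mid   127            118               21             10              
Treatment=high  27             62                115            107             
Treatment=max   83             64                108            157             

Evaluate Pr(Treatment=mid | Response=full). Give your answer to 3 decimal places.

Total with Response=full: 21 + 115 + 108 = 244.
P(Treatment=mid | Response=full) = 21/244 = 0.086.

0.086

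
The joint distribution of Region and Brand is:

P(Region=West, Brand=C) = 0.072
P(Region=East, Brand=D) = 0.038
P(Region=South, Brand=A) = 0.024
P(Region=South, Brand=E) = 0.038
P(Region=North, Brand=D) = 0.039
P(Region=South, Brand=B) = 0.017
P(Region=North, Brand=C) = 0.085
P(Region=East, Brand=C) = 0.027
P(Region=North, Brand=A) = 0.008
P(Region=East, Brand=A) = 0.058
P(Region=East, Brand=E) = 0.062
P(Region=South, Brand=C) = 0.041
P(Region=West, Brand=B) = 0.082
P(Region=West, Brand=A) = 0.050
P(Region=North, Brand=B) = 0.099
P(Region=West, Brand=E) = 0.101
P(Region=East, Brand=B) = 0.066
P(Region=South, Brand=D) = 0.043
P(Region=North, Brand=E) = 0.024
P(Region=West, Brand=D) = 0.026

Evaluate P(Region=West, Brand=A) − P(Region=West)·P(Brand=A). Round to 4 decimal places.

P(Region=West) = 0.050 + 0.082 + 0.072 + 0.026 + 0.101 = 0.331.
P(Brand=A) = 0.008 + 0.024 + 0.058 + 0.050 = 0.140.
P(Region=West, Brand=A) − P(Region=West)P(Brand=A) = 0.050 − 0.331×0.140 = 0.0037.

0.0037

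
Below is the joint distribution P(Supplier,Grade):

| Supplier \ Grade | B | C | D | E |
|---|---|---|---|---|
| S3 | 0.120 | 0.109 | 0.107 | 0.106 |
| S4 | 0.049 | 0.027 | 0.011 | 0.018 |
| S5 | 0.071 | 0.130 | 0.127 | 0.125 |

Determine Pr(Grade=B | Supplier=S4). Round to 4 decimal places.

P(Supplier=S4) = 0.049 + 0.027 + 0.011 + 0.018 = 0.105.
P(Grade=B | Supplier=S4) = 0.049/0.105 = 0.4667.

0.4667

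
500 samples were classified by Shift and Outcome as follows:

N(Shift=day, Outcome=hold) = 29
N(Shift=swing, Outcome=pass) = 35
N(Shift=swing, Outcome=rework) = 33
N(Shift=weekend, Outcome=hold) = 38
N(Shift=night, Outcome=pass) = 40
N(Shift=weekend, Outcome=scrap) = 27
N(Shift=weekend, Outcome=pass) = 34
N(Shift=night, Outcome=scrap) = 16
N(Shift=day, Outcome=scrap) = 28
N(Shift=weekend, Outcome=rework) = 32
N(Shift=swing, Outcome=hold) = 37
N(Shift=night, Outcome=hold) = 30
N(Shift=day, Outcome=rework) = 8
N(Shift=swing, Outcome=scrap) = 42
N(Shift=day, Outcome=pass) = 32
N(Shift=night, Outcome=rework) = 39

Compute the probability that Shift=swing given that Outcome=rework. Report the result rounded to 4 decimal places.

Total with Outcome=rework: 8 + 33 + 39 + 32 = 112.
P(Shift=swing | Outcome=rework) = 33/112 = 0.2946.

0.2946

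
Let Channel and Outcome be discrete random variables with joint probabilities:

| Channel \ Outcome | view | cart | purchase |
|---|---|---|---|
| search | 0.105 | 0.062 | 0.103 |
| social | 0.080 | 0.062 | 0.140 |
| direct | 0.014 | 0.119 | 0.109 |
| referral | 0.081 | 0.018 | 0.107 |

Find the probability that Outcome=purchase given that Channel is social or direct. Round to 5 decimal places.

0.47519

P(Channel=social) = 0.080 + 0.062 + 0.140 = 0.282.
P(Channel=direct) = 0.014 + 0.119 + 0.109 = 0.242.
P(Channel ∈ {social, direct}) = 0.282 + 0.242 = 0.524; P(Outcome=purchase, Channel ∈ {social, direct}) = 0.140 + 0.109 = 0.249.
P(Outcome=purchase | Channel ∈ {social, direct}) = 0.249/0.524 = 0.47519.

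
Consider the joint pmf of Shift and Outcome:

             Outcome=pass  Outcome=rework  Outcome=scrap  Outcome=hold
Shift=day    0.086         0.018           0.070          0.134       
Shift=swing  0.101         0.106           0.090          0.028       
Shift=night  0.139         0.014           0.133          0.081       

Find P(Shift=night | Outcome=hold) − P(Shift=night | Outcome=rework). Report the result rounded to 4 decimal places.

0.2319

P(Outcome=hold) = 0.134 + 0.028 + 0.081 = 0.243; P(Shift=night | Outcome=hold) = 0.081/0.243 = 0.33333.
P(Outcome=rework) = 0.018 + 0.106 + 0.014 = 0.138; P(Shift=night | Outcome=rework) = 0.014/0.138 = 0.10145.
Difference = 0.2319.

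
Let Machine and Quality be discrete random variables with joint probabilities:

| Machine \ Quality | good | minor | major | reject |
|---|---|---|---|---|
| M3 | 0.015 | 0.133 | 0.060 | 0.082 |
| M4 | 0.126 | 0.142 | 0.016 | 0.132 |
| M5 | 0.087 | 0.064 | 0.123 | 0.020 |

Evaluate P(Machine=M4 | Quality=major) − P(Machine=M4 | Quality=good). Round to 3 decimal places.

-0.472

P(Quality=major) = 0.060 + 0.016 + 0.123 = 0.199; P(Machine=M4 | Quality=major) = 0.016/0.199 = 0.0804.
P(Quality=good) = 0.015 + 0.126 + 0.087 = 0.228; P(Machine=M4 | Quality=good) = 0.126/0.228 = 0.5526.
Difference = -0.472.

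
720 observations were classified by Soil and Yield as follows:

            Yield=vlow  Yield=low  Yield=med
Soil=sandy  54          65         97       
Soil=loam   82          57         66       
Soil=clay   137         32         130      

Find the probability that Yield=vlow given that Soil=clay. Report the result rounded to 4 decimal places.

0.4582

Total with Soil=clay: 137 + 32 + 130 = 299.
P(Yield=vlow | Soil=clay) = 137/299 = 0.4582.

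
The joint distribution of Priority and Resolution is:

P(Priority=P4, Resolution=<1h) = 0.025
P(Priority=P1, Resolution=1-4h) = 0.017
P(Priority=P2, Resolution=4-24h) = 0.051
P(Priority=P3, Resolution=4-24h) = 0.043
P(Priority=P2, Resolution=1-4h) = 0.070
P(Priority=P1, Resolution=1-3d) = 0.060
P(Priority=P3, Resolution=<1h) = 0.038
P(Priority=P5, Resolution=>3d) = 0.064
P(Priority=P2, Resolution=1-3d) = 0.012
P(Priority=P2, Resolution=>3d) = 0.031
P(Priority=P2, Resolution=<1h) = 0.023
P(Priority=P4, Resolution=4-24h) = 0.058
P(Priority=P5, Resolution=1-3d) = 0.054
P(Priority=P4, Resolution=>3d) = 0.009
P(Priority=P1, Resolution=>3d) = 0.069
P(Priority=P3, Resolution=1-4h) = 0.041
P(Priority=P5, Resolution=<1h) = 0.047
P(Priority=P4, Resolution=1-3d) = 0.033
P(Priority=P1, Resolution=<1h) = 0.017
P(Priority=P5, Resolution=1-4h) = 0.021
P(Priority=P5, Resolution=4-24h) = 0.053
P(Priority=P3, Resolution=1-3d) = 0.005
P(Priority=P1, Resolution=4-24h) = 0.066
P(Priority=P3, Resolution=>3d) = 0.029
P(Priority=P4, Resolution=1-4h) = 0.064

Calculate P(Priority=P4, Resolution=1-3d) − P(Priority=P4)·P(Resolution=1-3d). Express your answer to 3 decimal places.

P(Priority=P4) = 0.025 + 0.064 + 0.058 + 0.033 + 0.009 = 0.189.
P(Resolution=1-3d) = 0.060 + 0.012 + 0.005 + 0.033 + 0.054 = 0.164.
P(Priority=P4, Resolution=1-3d) − P(Priority=P4)P(Resolution=1-3d) = 0.033 − 0.189×0.164 = 0.002.

0.002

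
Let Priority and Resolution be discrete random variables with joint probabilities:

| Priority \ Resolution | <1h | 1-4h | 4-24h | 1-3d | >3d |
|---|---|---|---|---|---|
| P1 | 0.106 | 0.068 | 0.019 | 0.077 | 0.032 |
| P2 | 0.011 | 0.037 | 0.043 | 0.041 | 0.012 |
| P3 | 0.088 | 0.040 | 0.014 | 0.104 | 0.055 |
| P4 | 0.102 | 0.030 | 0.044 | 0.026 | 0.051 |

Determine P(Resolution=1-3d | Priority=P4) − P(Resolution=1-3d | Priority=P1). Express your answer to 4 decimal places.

P(Priority=P4) = 0.102 + 0.030 + 0.044 + 0.026 + 0.051 = 0.253; P(Resolution=1-3d | Priority=P4) = 0.026/0.253 = 0.10277.
P(Priority=P1) = 0.106 + 0.068 + 0.019 + 0.077 + 0.032 = 0.302; P(Resolution=1-3d | Priority=P1) = 0.077/0.302 = 0.25497.
Difference = -0.1522.

-0.1522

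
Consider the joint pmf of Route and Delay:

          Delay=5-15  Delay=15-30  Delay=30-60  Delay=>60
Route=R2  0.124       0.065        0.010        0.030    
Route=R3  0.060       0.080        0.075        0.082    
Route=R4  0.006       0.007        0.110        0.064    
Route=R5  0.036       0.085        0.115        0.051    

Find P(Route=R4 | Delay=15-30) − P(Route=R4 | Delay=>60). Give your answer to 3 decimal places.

P(Delay=15-30) = 0.065 + 0.080 + 0.007 + 0.085 = 0.237; P(Route=R4 | Delay=15-30) = 0.007/0.237 = 0.0295.
P(Delay=>60) = 0.030 + 0.082 + 0.064 + 0.051 = 0.227; P(Route=R4 | Delay=>60) = 0.064/0.227 = 0.2819.
Difference = -0.252.

-0.252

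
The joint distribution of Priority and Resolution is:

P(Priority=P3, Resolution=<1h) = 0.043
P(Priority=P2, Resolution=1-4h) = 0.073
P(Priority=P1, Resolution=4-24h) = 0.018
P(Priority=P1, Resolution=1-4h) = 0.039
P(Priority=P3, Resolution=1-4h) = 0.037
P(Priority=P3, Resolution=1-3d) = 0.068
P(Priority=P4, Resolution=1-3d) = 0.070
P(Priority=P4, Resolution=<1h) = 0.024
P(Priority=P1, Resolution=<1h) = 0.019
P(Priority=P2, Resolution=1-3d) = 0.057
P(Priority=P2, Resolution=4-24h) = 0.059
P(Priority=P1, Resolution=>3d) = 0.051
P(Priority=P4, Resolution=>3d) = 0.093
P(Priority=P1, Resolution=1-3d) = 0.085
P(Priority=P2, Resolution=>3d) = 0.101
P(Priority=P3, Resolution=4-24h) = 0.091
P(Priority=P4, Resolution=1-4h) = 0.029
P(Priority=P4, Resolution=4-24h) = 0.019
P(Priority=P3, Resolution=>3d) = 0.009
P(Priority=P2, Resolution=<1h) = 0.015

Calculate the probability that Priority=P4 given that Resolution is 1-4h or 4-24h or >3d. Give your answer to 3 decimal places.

0.228

P(Resolution=1-4h) = 0.039 + 0.073 + 0.037 + 0.029 = 0.178.
P(Resolution=4-24h) = 0.018 + 0.059 + 0.091 + 0.019 = 0.187.
P(Resolution=>3d) = 0.051 + 0.101 + 0.009 + 0.093 = 0.254.
P(Resolution ∈ {1-4h, 4-24h, >3d}) = 0.178 + 0.187 + 0.254 = 0.619; P(Priority=P4, Resolution ∈ {1-4h, 4-24h, >3d}) = 0.029 + 0.019 + 0.093 = 0.141.
P(Priority=P4 | Resolution ∈ {1-4h, 4-24h, >3d}) = 0.141/0.619 = 0.228.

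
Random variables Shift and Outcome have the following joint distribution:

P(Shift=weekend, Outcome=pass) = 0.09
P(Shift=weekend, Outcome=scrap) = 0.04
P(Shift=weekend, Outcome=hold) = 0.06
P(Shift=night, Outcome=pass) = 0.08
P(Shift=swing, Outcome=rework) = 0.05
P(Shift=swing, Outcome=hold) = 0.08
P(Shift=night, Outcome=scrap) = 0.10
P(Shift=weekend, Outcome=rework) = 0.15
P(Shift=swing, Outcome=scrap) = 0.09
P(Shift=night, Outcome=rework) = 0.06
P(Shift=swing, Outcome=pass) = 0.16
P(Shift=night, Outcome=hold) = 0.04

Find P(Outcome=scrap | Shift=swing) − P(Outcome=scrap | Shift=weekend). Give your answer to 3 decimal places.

0.119

P(Shift=swing) = 0.16 + 0.05 + 0.09 + 0.08 = 0.38; P(Outcome=scrap | Shift=swing) = 0.09/0.38 = 0.2368.
P(Shift=weekend) = 0.09 + 0.15 + 0.04 + 0.06 = 0.34; P(Outcome=scrap | Shift=weekend) = 0.04/0.34 = 0.1176.
Difference = 0.119.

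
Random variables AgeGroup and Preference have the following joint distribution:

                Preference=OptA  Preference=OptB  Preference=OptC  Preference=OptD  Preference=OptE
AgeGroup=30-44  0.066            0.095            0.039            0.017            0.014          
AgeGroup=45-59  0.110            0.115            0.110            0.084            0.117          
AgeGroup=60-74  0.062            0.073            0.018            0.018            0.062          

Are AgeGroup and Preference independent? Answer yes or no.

no

P(AgeGroup=45-59) = 0.536 and P(Preference=OptB) = 0.283, so their product is 0.15169, but P(AgeGroup=45-59, Preference=OptB) = 0.115. Since these differ, AgeGroup and Preference are not independent.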